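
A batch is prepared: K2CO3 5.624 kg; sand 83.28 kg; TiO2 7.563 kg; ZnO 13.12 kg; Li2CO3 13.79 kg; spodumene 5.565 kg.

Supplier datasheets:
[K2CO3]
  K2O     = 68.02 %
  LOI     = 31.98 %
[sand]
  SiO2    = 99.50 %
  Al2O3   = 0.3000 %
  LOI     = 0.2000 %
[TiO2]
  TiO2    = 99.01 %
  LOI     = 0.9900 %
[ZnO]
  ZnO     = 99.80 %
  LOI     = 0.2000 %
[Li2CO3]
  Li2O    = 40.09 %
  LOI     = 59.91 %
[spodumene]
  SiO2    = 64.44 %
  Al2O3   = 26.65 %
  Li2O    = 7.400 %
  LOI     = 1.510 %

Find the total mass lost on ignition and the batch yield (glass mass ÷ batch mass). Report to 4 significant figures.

LOI loss = 10.41 kg; glass = 118.5 kg; yield = 91.93%

In-progress results are printed (rounded to 4 significant digits) as written — the working math carries full precision from start to finish. Exactly one rounding lands on every reported figure — derived quantities are computed in full precision (ignition loss, yield, the totals, glass mass, the six compositions) using the weight values per 118.5 kg of glass as given in question or answer.
Ignition loss by material:
  K2CO3: 5.624 × 0.3198 = 1.799 kg
  sand: 83.28 × 0.002000 = 0.1666 kg
  TiO2: 7.563 × 0.009900 = 0.07487 kg
  ZnO: 13.12 × 0.002000 = 0.02624 kg
  Li2CO3: 13.79 × 0.5991 = 8.262 kg
  spodumene: 5.565 × 0.01510 = 0.08403 kg
Total LOI = 10.41 kg
Glass = batch − LOI = 128.9 − 10.41 = 118.5 kg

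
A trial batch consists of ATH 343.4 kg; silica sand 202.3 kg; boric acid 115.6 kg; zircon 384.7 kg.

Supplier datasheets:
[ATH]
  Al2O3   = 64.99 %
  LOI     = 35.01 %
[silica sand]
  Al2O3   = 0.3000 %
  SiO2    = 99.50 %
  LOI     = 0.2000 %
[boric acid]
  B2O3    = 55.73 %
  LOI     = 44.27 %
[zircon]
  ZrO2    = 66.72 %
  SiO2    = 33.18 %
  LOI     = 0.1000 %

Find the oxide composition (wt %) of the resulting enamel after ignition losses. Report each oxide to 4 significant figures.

The whole derivation carries full precision at every stage — the intermediate values appear, with 4-significant-digit rounding, when written out — every reported result is rounded just once — derived quantities, including yield, totals, the four compositions, glass mass, ignition loss, are re-derived from the batch weights per 873.8 kg of glass in full float precision as quoted within question or answer.
What the batch supplies per oxide:
  ZrO2: 384.7·0.6672 = 256.7 kg
  Al2O3: 343.4·0.6499 + 202.3·0.003000 = 223.8 kg
  SiO2: 202.3·0.9950 + 384.7·0.3318 = 328.9 kg
  B2O3: 115.6·0.5573 = 64.42 kg
LOI: 343.4·0.3501 + 202.3·0.002000 + 115.6·0.4427 + 384.7·0.001000 = 172.2 kg
Glass = total batch minus LOI = 1046 − 172.2 = 873.8 kg (consistent with Σ oxide mass)
percent share: oxide ÷ glass, ×100

Glass mass = 873.8 kg (batch 1046 − LOI 172.2).
Composition: ZrO2 29.37%, Al2O3 25.61%, SiO2 37.64%, B2O3 7.373%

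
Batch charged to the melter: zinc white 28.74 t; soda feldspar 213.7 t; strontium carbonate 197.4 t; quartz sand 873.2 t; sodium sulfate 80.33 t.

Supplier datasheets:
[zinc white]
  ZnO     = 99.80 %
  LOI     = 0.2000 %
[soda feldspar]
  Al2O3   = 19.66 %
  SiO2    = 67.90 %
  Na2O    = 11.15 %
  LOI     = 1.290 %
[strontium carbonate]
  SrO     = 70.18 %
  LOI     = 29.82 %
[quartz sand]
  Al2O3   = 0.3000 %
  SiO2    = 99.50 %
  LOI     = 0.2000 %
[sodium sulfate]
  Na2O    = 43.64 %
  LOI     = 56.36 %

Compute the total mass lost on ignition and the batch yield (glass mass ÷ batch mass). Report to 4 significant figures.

LOI loss = 108.7 t; glass = 1285 t; yield = 92.20%

Exact precision is kept end to end. Intermediates are displayed (rounded to four significant digits) as written — each reported number includes exactly one rounding; derived quantities are rebuilt from the weighed amounts at 1285 t of glass in full float precision (glass mass, yield, LOI, the totals, the five compositions) exactly as shown in either problem or answer.
Each material's LOI contribution:
  zinc white: 28.74 × 0.002000 = 0.05748 t
  soda feldspar: 213.7 × 0.01290 = 2.757 t
  strontium carbonate: 197.4 × 0.2982 = 58.86 t
  quartz sand: 873.2 × 0.002000 = 1.746 t
  sodium sulfate: 80.33 × 0.5636 = 45.27 t
Total LOI = 108.7 t
Glass = batch − LOI = 1393 − 108.7 = 1285 t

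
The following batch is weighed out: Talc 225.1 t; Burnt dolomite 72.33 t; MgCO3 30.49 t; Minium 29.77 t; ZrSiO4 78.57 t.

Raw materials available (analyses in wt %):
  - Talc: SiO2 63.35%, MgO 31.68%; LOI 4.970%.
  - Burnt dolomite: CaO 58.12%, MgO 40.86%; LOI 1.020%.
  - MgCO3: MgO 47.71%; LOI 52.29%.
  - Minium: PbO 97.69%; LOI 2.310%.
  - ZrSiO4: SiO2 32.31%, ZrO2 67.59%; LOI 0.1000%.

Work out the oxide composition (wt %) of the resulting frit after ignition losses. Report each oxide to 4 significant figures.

Glass mass = 407.6 t (batch 436.3 − LOI 28.63).
Composition: PbO 7.135%, SiO2 41.21%, CaO 10.31%, ZrO2 13.03%, MgO 28.31%

Working values are rounded to 4 significant digits when quoted — the working math holds full float precision at every stage. Each reported value is rounded once only; all derived quantities are carried in exact precision (totals, glass mass, LOI, five oxide percentages, the yield) from the batch weights on 407.6 t of glass, as quoted within either problem or answer.
Oxide masses out of the charge:
  PbO: 29.77·0.9769 = 29.08 t
  SiO2: 225.1·0.6335 + 78.57·0.3231 = 168.0 t
  CaO: 72.33·0.5812 = 42.04 t
  ZrO2: 78.57·0.6759 = 53.11 t
  MgO: 225.1·0.3168 + 72.33·0.4086 + 30.49·0.4771 = 115.4 t
LOI: 225.1·0.04970 + 72.33·0.01020 + 30.49·0.5229 + 29.77·0.02310 + 78.57·0.001000 = 28.63 t
Glass = total batch minus LOI = 436.3 − 28.63 = 407.6 t (equal to the oxide-mass sum)
each oxide over glass, ×100, is wt %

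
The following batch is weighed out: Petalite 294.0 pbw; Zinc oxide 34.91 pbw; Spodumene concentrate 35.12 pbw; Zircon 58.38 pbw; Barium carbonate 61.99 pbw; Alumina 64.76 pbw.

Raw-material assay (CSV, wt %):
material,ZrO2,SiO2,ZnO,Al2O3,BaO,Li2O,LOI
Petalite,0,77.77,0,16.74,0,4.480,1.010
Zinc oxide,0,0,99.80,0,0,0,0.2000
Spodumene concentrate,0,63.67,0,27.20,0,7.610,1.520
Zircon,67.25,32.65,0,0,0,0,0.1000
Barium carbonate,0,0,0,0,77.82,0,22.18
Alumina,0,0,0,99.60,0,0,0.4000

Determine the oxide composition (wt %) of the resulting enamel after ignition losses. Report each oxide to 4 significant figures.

Glass mass = 531.5 pbw (batch 549.2 − LOI 17.64).
Composition: ZrO2 7.386%, SiO2 50.81%, ZnO 6.555%, Al2O3 23.19%, BaO 9.076%, Li2O 2.981%

The working math carries exact precision at every stage. Working values are shown rounded to four significant figures on the page; each reported number sees exactly one rounding — all derived quantities, including six oxide percentages, LOI, net glass mass, the yield, the totals, are carried from the batch weights at 531.5 pbw of glass at full float precision, as quoted within the question or the answer.
Oxide masses out of the charge:
  ZrO2: 58.38·0.6725 = 39.26 pbw
  SiO2: 294.0·0.7777 + 35.12·0.6367 + 58.38·0.3265 = 270.1 pbw
  ZnO: 34.91·0.9980 = 34.84 pbw
  Al2O3: 294.0·0.1674 + 35.12·0.2720 + 64.76·0.9960 = 123.3 pbw
  BaO: 61.99·0.7782 = 48.24 pbw
  Li2O: 294.0·0.04480 + 35.12·0.07610 = 15.84 pbw
LOI: 294.0·0.01010 + 34.91·0.002000 + 35.12·0.01520 + 58.38·0.001000 + 61.99·0.2218 + 64.76·0.004000 = 17.64 pbw
Glass mass = batch − LOI = 549.2 − 17.64 = 531.5 pbw (= the summed oxide contributions)
wt %: oxide over glass, times 100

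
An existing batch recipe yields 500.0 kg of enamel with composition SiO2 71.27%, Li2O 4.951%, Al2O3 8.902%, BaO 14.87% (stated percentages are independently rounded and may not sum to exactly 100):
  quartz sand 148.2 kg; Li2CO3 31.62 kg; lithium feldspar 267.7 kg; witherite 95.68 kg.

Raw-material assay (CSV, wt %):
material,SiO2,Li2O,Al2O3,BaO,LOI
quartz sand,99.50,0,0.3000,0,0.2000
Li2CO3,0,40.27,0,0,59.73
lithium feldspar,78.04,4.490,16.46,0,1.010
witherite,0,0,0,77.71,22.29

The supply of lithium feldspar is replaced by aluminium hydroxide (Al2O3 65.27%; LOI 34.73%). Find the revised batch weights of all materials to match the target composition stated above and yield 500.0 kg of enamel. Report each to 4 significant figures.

Revised batch per 500.0 kg enamel:
  quartz sand: 358.1 kg
  Li2CO3: 61.47 kg
  aluminium hydroxide: 66.55 kg
  witherite: 95.68 kg
Total batch = 581.8 kg; LOI loss = 81.87 kg

The intermediate values are displayed rounded to four significant digits within the worked lines. Full float precision is held at every stage. Every reported value receives exactly one rounding — the derived quantities (LOI, yield, net glass mass, the four compositions, the totals) are recomputed in full float precision using the weight values for 500.0 kg of glass, precisely as stated by the problem or the answer.
Target oxide masses per 500.0 kg enamel:
  SiO2: 71.27% × 500.0 = 356.4 kg
  Li2O: 4.951% × 500.0 = 24.76 kg
  Al2O3: 8.902% × 500.0 = 44.51 kg
  BaO: 14.87% × 500.0 = 74.35 kg
A balance pass over the oxides, working from each reported weight, on the stated basis (sums match the target masses inside rounding margins):
  SiO2: 358.1·0.9950 = 356.3 kg (target 356.4 kg)
  Li2O: 61.47·0.4027 = 24.75 kg (target 24.76 kg)
  Al2O3: 358.1·0.003000 + 66.55·0.6527 = 44.51 kg (target 44.51 kg)
  BaO: 95.68·0.7771 = 74.35 kg (target 74.35 kg)
Glass-mass sanity pass: batch total minus LOI = 499.9 kg (oxide target masses add up to 500.0 kg; stated basis 500.0 kg — rounding explains the deltas).
Whole-batch sum: Σ batch = 581.8 kg; LOI loss = Σ batch·LOI = 81.87 kg; as yield: glass ÷ batch → 85.93%.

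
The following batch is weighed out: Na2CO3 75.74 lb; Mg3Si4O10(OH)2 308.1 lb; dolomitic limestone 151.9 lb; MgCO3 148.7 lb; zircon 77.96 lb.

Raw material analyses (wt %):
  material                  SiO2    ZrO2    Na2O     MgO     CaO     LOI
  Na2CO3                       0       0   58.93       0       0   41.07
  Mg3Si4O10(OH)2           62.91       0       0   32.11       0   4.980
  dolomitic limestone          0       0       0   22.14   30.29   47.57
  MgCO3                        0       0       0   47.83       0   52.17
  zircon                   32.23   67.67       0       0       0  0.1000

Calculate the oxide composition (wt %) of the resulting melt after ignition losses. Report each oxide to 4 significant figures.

Glass mass = 566.0 lb (batch 762.4 − LOI 196.4).
Composition: SiO2 38.68%, ZrO2 9.320%, Na2O 7.885%, MgO 35.98%, CaO 8.129%

Every computation holds exact precision at all times; the intermediate values are displayed with 4-significant-figure rounding in the working — each reported number takes a single rounding. The derived quantities are computed at exact precision (net glass mass, the yield, ignition loss, the totals, the five compositions) using the weight values per 566.0 lb of glass, exactly as shown in the question or the answer.
What the batch supplies per oxide:
  SiO2: 308.1·0.6291 + 77.96·0.3223 = 219.0 lb
  ZrO2: 77.96·0.6767 = 52.76 lb
  Na2O: 75.74·0.5893 = 44.63 lb
  MgO: 308.1·0.3211 + 151.9·0.2214 + 148.7·0.4783 = 203.7 lb
  CaO: 151.9·0.3029 = 46.01 lb
LOI: 75.74·0.4107 + 308.1·0.04980 + 151.9·0.4757 + 148.7·0.5217 + 77.96·0.001000 = 196.4 lb
Resulting glass, batch − LOI: 762.4 − 196.4 = 566.0 lb (consistent with Σ oxide mass)
percent share: oxide ÷ glass, ×100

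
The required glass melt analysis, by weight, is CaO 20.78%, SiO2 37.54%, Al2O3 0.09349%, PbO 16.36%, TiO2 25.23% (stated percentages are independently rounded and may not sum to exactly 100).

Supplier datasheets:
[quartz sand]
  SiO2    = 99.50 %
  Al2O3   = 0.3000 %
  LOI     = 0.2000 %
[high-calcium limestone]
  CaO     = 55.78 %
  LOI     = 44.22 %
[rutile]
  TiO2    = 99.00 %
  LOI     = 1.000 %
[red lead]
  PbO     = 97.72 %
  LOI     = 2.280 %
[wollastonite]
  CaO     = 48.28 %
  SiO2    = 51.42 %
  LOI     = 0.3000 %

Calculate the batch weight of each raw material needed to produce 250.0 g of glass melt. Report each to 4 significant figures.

The whole derivation maintains exact precision from start to finish. In-progress results are printed rounded to 4 significant digits when written out — every reported figure takes exactly one rounding; all derived quantities (the totals, LOI, net glass mass, five oxide percentages, yield) are carried starting from the weights on 250.0 g of glass in exact precision, exactly as shown in the problem or answer text.
Target masses of each oxide per 250.0 g glass melt:
  CaO: 20.78% × 250.0 = 51.95 g
  SiO2: 37.54% × 250.0 = 93.85 g
  Al2O3: 0.09349% × 250.0 = 0.2337 g
  PbO: 16.36% × 250.0 = 40.90 g
  TiO2: 25.23% × 250.0 = 63.08 g
Oxide-by-oxide audit working from each reported weight, under the basis named above (target by target, the sums agree net of answer rounding effects):
  CaO: 65.64·0.5578 + 31.76·0.4828 = 51.95 g (target 51.95 g)
  SiO2: 77.91·0.9950 + 31.76·0.5142 = 93.85 g (target 93.85 g)
  Al2O3: 77.91·0.003000 = 0.2337 g (target 0.2337 g)
  PbO: 41.85·0.9772 = 40.90 g (target 40.90 g)
  TiO2: 63.71·0.9900 = 63.07 g (target 63.08 g)
Mass balance on the glass: total batch − LOI = 250.0 g (oxide target masses add up to 250.0 g; basis as stated: 250.0 g — rounding explains the deltas).
Adding the batch up: Σ batch = 280.9 g; Σ batch·LOI gives LOI loss = 30.87 g; the yield ratio, glass ÷ batch: 89.01%.

Batch per 250.0 g glass melt:
  quartz sand: 77.91 g
  high-calcium limestone: 65.64 g
  rutile: 63.71 g
  red lead: 41.85 g
  wollastonite: 31.76 g
Total batch = 280.9 g; LOI loss = 30.87 g; yield = 89.01%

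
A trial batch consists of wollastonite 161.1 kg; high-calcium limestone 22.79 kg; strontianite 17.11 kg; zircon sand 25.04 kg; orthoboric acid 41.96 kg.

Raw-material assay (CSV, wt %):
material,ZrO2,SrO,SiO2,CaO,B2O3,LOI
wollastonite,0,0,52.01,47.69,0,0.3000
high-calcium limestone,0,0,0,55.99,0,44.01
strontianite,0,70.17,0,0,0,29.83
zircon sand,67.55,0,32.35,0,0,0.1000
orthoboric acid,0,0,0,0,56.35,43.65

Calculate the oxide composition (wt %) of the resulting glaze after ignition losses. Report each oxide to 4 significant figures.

Rounding to 4 significant figures governs every working value as shown — every computation carries exact precision at all times — exactly one rounding goes into each reported figure; all derived quantities (net glass mass, five oxide percentages, ignition loss, totals, yield) are rebuilt using the weight values per 234.0 kg of glass in full float precision as quoted within the problem or the answer.
Mass of each oxide from the mix:
  ZrO2: 25.04·0.6755 = 16.91 kg
  SrO: 17.11·0.7017 = 12.01 kg
  SiO2: 161.1·0.5201 + 25.04·0.3235 = 91.89 kg
  CaO: 161.1·0.4769 + 22.79·0.5599 = 89.59 kg
  B2O3: 41.96·0.5635 = 23.64 kg
LOI: 161.1·0.003000 + 22.79·0.4401 + 17.11·0.2983 + 25.04·0.001000 + 41.96·0.4365 = 33.96 kg
Net of LOI, the glass mass = 268.0 − 33.96 = 234.0 kg (consistent with Σ oxide mass)
each oxide over glass, ×100, is wt %

Glass mass = 234.0 kg (batch 268.0 − LOI 33.96).
Composition: ZrO2 7.227%, SrO 5.130%, SiO2 39.26%, CaO 38.28%, B2O3 10.10%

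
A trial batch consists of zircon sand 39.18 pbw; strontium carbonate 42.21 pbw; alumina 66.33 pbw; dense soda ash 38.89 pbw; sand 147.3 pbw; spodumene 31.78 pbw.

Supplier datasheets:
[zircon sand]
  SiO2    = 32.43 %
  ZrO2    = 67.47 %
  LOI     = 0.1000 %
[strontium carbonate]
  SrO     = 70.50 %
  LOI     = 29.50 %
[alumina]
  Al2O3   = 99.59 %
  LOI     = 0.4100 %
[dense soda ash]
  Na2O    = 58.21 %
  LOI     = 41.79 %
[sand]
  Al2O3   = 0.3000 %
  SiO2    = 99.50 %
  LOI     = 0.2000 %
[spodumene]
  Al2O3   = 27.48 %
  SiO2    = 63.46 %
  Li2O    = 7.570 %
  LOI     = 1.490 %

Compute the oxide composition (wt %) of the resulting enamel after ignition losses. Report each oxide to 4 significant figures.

Glass mass = 335.9 pbw (batch 365.7 − LOI 29.78).
Composition: Al2O3 22.40%, SiO2 53.42%, ZrO2 7.870%, SrO 8.859%, Li2O 0.7162%, Na2O 6.739%

All internal work keeps exact precision through the solve — working values appear (rounded to 4 significant figures) at each printed step. Every reported figure is rounded just once. Derived quantities (net glass mass, totals, LOI, six oxide percentages, the yield) are rebuilt starting from the weights for 335.9 pbw of glass at full precision, precisely as stated by either problem or answer.
Oxide masses out of the charge:
  Al2O3: 66.33·0.9959 + 147.3·0.003000 + 31.78·0.2748 = 75.23 pbw
  SiO2: 39.18·0.3243 + 147.3·0.9950 + 31.78·0.6346 = 179.4 pbw
  ZrO2: 39.18·0.6747 = 26.43 pbw
  SrO: 42.21·0.7050 = 29.76 pbw
  Li2O: 31.78·0.07570 = 2.406 pbw
  Na2O: 38.89·0.5821 = 22.64 pbw
LOI: 39.18·0.001000 + 42.21·0.2950 + 66.33·0.004100 + 38.89·0.4179 + 147.3·0.002000 + 31.78·0.01490 = 29.78 pbw
Net of LOI, the glass mass = 365.7 − 29.78 = 335.9 pbw (matching Σ of the oxides)
wt % = oxide mass / glass mass × 100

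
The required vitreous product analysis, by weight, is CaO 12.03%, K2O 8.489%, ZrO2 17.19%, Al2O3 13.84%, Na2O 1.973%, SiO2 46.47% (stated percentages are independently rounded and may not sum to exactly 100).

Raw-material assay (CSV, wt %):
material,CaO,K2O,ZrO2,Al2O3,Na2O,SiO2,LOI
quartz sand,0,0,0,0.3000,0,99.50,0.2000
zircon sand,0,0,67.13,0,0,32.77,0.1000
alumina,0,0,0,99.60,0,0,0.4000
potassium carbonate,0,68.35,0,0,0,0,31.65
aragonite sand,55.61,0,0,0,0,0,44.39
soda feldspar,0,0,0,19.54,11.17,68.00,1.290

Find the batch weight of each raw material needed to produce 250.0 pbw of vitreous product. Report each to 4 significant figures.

In-progress results are rounded to four significant digits when displayed. Full float precision is kept through every step; every reported result is rounded exactly once. The derived quantities (totals, six oxide percentages, glass mass, ignition loss, yield) are computed at full float precision from the weighed amounts at 250.0 pbw of glass, precisely as stated by the problem or answer text.
Target oxide masses per 250.0 pbw vitreous product:
  CaO: 12.03% × 250.0 = 30.08 pbw
  K2O: 8.489% × 250.0 = 21.22 pbw
  ZrO2: 17.19% × 250.0 = 42.98 pbw
  Al2O3: 13.84% × 250.0 = 34.60 pbw
  Na2O: 1.973% × 250.0 = 4.932 pbw
  SiO2: 46.47% × 250.0 = 116.2 pbw
A balance pass over the oxides, using the reported weights, versus the basis set out (sums match the target masses inside rounding margins):
  CaO: 54.08·0.5561 = 30.07 pbw (target 30.08 pbw)
  K2O: 31.05·0.6835 = 21.22 pbw (target 21.22 pbw)
  ZrO2: 64.02·0.6713 = 42.98 pbw (target 42.98 pbw)
  Al2O3: 65.50·0.003000 + 25.88·0.9960 + 44.16·0.1954 = 34.60 pbw (target 34.60 pbw)
  Na2O: 44.16·0.1117 = 4.933 pbw (target 4.932 pbw)
  SiO2: 65.50·0.9950 + 64.02·0.3277 + 44.16·0.6800 = 116.2 pbw (target 116.2 pbw)
The glass-mass cross-check: Σ batch − LOI loss = 250.0 pbw (per-oxide target masses sum to 250.0 pbw; against the stated basis, 250.0 pbw — a pure rounding effect).
Whole-batch sum: Σ batch = 284.7 pbw; the LOI term Σ batch·LOI equals 34.70 pbw; the yield ratio, glass ÷ batch: 87.81%.

Batch per 250.0 pbw vitreous product:
  quartz sand: 65.50 pbw
  zircon sand: 64.02 pbw
  alumina: 25.88 pbw
  potassium carbonate: 31.05 pbw
  aragonite sand: 54.08 pbw
  soda feldspar: 44.16 pbw
Total batch = 284.7 pbw; LOI loss = 34.70 pbw; yield = 87.81%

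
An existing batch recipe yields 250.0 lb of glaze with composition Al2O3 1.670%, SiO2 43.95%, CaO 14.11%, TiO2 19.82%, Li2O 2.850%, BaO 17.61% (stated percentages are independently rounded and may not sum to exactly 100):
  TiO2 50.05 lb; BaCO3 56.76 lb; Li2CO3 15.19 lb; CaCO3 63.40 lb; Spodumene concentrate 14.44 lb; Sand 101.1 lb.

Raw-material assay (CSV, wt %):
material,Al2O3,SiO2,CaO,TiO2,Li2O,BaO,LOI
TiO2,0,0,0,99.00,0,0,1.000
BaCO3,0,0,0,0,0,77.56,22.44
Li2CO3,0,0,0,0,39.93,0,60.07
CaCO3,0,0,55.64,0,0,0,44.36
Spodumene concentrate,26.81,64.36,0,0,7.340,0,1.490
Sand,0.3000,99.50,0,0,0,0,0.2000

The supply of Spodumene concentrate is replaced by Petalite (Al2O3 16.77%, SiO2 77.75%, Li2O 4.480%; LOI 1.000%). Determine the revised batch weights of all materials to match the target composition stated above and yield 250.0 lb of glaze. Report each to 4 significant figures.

Values along the way appear rounded to 4 significant digits as written. The working math maintains full float precision at all times — each reported number carries a single rounding. Derived quantities, including glass mass, totals, ignition loss, the yield, six oxide percentages, are rebuilt using the weight values for 250.0 lb of glass at full float precision, precisely as stated by the problem or answer text.
Oxide mass targets, per 250.0 lb glaze:
  Al2O3: 1.670% × 250.0 = 4.175 lb
  SiO2: 43.95% × 250.0 = 109.9 lb
  CaO: 14.11% × 250.0 = 35.28 lb
  TiO2: 19.82% × 250.0 = 49.55 lb
  Li2O: 2.850% × 250.0 = 7.125 lb
  BaO: 17.61% × 250.0 = 44.02 lb
Sums-versus-targets review given the weights on record, versus the basis set out (oxide sums agree with the targets once rounding is allowed for):
  Al2O3: 23.25·0.1677 + 92.26·0.003000 = 4.176 lb (target 4.175 lb)
  SiO2: 23.25·0.7775 + 92.26·0.9950 = 109.9 lb (target 109.9 lb)
  CaO: 63.40·0.5564 = 35.28 lb (target 35.28 lb)
  TiO2: 50.05·0.9900 = 49.55 lb (target 49.55 lb)
  Li2O: 15.24·0.3993 + 23.25·0.04480 = 7.127 lb (target 7.125 lb)
  BaO: 56.76·0.7756 = 44.02 lb (target 44.02 lb)
Auditing the glass mass value: total charge less LOI = 250.0 lb (per-oxide target masses sum to 250.0 lb; stated basis 250.0 lb — gaps are rounding artifacts).
Batch total: Σ batch = 301.0 lb; loss to ignition Σ batch·LOI = 50.93 lb; yield: glass divided by total = 83.08%.

Revised batch per 250.0 lb glaze:
  TiO2: 50.05 lb
  BaCO3: 56.76 lb
  Li2CO3: 15.24 lb
  CaCO3: 63.40 lb
  Petalite: 23.25 lb
  Sand: 92.26 lb
Total batch = 301.0 lb; LOI loss = 50.93 lb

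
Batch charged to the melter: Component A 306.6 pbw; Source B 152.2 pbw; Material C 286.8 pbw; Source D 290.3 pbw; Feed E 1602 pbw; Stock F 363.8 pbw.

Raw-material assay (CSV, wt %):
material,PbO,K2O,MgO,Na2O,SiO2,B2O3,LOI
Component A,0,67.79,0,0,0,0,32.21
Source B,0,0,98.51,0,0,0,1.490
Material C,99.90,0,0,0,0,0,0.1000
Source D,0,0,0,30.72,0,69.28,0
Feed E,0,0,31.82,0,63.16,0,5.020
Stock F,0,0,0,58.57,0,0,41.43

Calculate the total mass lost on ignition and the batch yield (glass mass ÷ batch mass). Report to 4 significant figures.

LOI loss = 332.5 pbw; glass = 2669 pbw; yield = 88.92%

All internal work runs at exact precision all the way through. Intermediates are displayed, with 4-significant-figure rounding, as written. Each reported value takes exactly one rounding. The derived quantities are recomputed at exact precision (totals, ignition loss, glass mass, the six compositions, yield) from the weighed amounts at 2669 pbw of glass precisely as stated by the question or the answer.
Each material's LOI contribution:
  Component A: 306.6 × 0.3221 = 98.76 pbw
  Source B: 152.2 × 0.01490 = 2.268 pbw
  Material C: 286.8 × 0.001000 = 0.2868 pbw
  Source D: 290.3 × 0 = 0 pbw
  Feed E: 1602 × 0.05020 = 80.42 pbw
  Stock F: 363.8 × 0.4143 = 150.7 pbw
Total LOI = 332.5 pbw
Glass = batch − LOI = 3002 − 332.5 = 2669 pbw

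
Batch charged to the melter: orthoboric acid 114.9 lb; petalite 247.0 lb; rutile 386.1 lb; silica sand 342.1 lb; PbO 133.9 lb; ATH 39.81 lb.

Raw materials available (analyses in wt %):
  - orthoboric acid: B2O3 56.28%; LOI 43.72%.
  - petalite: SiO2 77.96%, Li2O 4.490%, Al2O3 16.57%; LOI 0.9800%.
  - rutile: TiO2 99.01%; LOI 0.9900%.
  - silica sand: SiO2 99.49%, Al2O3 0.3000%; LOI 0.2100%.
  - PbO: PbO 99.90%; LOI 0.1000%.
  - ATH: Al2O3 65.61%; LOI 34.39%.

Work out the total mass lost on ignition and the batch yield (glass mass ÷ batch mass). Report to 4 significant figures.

LOI loss = 71.02 lb; glass = 1193 lb; yield = 94.38%

The working math runs at full precision through the solve; in-progress results are displayed (rounded to 4 significant figures) within the worked lines. Exactly one rounding goes into each reported figure. Derived quantities, including glass mass, ignition loss, the yield, totals, the six compositions, are carried from the weighed amounts per 1193 lb of glass in full float precision, as written in question or answer.
Per-material ignition loss:
  orthoboric acid: 114.9 × 0.4372 = 50.23 lb
  petalite: 247.0 × 0.009800 = 2.421 lb
  rutile: 386.1 × 0.009900 = 3.822 lb
  silica sand: 342.1 × 0.002100 = 0.7184 lb
  PbO: 133.9 × 0.001000 = 0.1339 lb
  ATH: 39.81 × 0.3439 = 13.69 lb
Total LOI = 71.02 lb
Glass = batch − LOI = 1264 − 71.02 = 1193 lb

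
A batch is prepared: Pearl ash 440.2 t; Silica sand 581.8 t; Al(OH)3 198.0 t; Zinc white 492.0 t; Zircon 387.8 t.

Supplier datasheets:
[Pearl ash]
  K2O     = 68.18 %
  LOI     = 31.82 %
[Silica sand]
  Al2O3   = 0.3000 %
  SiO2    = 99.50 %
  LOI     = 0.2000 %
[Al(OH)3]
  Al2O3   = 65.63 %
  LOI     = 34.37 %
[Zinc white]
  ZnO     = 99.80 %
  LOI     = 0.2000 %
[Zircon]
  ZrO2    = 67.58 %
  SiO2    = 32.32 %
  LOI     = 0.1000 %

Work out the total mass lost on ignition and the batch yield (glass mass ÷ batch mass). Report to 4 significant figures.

LOI loss = 210.7 t; glass = 1889 t; yield = 89.97%

Mid-chain values are shown rounded off to 4 significant figures when written out. All arithmetic carries full float precision at each step. A single rounding finalizes each reported value — all derived quantities are rebuilt at exact precision (the five compositions, net glass mass, the totals, the yield, ignition loss) from the batch weights at 1889 t of glass as set out in the problem or the answer.
LOI of each material in turn:
  Pearl ash: 440.2 × 0.3182 = 140.1 t
  Silica sand: 581.8 × 0.002000 = 1.164 t
  Al(OH)3: 198.0 × 0.3437 = 68.05 t
  Zinc white: 492.0 × 0.002000 = 0.9840 t
  Zircon: 387.8 × 0.001000 = 0.3878 t
Total LOI = 210.7 t
Glass = batch − LOI = 2100 − 210.7 = 1889 t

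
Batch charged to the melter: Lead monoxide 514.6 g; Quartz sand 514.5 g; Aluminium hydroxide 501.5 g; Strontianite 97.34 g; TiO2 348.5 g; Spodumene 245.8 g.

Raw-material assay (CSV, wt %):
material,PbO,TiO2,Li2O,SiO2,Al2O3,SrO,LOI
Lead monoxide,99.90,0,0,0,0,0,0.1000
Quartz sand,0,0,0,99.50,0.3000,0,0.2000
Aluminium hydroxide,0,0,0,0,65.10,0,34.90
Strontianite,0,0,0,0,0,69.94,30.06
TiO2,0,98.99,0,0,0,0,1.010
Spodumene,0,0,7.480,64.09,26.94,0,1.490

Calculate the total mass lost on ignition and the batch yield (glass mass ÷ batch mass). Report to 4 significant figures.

LOI loss = 213.0 g; glass = 2009 g; yield = 90.41%

Full precision is maintained at every stage. Intermediates are displayed with 4-significant-figure rounding across the worked steps; each reported figure is rounded a single time; all derived quantities are rebuilt in exact precision (six oxide percentages, totals, net glass mass, yield, LOI) from the batch weights per 2009 g of glass, exactly as printed in the problem or the answer.
Each material's LOI contribution:
  Lead monoxide: 514.6 × 0.001000 = 0.5146 g
  Quartz sand: 514.5 × 0.002000 = 1.029 g
  Aluminium hydroxide: 501.5 × 0.3490 = 175.0 g
  Strontianite: 97.34 × 0.3006 = 29.26 g
  TiO2: 348.5 × 0.01010 = 3.520 g
  Spodumene: 245.8 × 0.01490 = 3.662 g
Total LOI = 213.0 g
Glass = batch − LOI = 2222 − 213.0 = 2009 g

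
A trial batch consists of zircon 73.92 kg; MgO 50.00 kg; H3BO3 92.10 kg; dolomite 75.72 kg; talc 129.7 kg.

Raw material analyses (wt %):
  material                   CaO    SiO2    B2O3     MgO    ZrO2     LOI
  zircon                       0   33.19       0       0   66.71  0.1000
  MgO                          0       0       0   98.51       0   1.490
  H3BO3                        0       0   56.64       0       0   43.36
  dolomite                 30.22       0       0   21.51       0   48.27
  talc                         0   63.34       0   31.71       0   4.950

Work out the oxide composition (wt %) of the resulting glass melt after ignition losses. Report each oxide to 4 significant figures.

Glass mass = 337.7 kg (batch 421.4 − LOI 83.72).
Composition: CaO 6.776%, SiO2 31.59%, B2O3 15.45%, MgO 31.59%, ZrO2 14.60%

The working math keeps full float precision from first step to last. Mid-chain values are printed, with 4-significant-digit rounding, across the worked steps; each reported value is rounded a single time. All derived quantities are recomputed in exact precision (totals, glass mass, the five compositions, the yield, LOI) from the batch weights on 337.7 kg of glass, exactly as printed in either problem or answer.
Oxide masses out of the charge:
  CaO: 75.72·0.3022 = 22.88 kg
  SiO2: 73.92·0.3319 + 129.7·0.6334 = 106.7 kg
  B2O3: 92.10·0.5664 = 52.17 kg
  MgO: 50.00·0.9851 + 75.72·0.2151 + 129.7·0.3171 = 106.7 kg
  ZrO2: 73.92·0.6671 = 49.31 kg
LOI: 73.92·0.001000 + 50.00·0.01490 + 92.10·0.4336 + 75.72·0.4827 + 129.7·0.04950 = 83.72 kg
Glass = total batch minus LOI = 421.4 − 83.72 = 337.7 kg (= Σ oxide masses)
each wt % is 100 × oxide ÷ glass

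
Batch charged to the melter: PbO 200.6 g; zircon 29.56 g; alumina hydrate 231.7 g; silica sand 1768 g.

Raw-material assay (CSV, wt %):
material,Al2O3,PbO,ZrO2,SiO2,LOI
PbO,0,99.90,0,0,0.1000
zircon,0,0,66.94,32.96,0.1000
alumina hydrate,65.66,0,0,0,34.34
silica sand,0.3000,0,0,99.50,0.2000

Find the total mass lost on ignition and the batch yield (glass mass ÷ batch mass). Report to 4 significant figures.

LOI loss = 83.33 g; glass = 2147 g; yield = 96.26%

Intermediates are displayed rounded to 4 significant figures on the page. Every computation runs at full float precision in every operation. A single rounding produces every reported figure; all derived quantities, which include LOI, the yield, totals, glass mass, four oxide percentages, are recomputed at full precision, precisely as stated by problem or answer, from the batch weights on 2147 g of glass.
LOI of each material in turn:
  PbO: 200.6 × 0.001000 = 0.2006 g
  zircon: 29.56 × 0.001000 = 0.02956 g
  alumina hydrate: 231.7 × 0.3434 = 79.57 g
  silica sand: 1768 × 0.002000 = 3.536 g
Total LOI = 83.33 g
Glass = batch − LOI = 2230 − 83.33 = 2147 g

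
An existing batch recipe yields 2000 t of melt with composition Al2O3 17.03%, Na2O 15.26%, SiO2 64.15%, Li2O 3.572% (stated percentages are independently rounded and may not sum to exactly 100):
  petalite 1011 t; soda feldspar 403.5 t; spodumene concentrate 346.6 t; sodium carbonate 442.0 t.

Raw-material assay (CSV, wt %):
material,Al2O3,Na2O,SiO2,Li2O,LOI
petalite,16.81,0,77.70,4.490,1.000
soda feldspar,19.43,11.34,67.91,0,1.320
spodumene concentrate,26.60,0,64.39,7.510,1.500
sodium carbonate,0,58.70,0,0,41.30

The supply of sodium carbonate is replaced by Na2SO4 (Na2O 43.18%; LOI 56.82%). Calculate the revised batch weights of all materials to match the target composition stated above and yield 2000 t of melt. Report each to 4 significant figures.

Revised batch per 2000 t melt:
  petalite: 1011 t
  soda feldspar: 403.5 t
  spodumene concentrate: 346.6 t
  Na2SO4: 600.8 t
Total batch = 2362 t; LOI loss = 362.0 t

In-progress results are displayed rounded off to 4 significant figures alongside each step. Full float precision is held in every operation. Each reported value carries a single rounding — the derived quantities, including the totals, the four compositions, glass mass, LOI, the yield, are rebuilt starting from the weights per 2000 t of glass at exact precision as written in either problem or answer.
Oxide-by-oxide targets in 2000 t melt:
  Al2O3: 17.03% × 2000 = 340.6 t
  Na2O: 15.26% × 2000 = 305.2 t
  SiO2: 64.15% × 2000 = 1283 t
  Li2O: 3.572% × 2000 = 71.44 t
Verifying the oxide balance with the batch weights as given, for the quoted basis mass (sum by sum, the targets are met within answer rounding):
  Al2O3: 1011·0.1681 + 403.5·0.1943 + 346.6·0.2660 = 340.5 t (target 340.6 t)
  Na2O: 403.5·0.1134 + 600.8·0.4318 = 305.2 t (target 305.2 t)
  SiO2: 1011·0.7770 + 403.5·0.6791 + 346.6·0.6439 = 1283 t (target 1283 t)
  Li2O: 1011·0.04490 + 346.6·0.07510 = 71.42 t (target 71.44 t)
Consistency of the glass mass: total batch − LOI = 2000 t (targets for the oxides total 2000 t; against the stated basis, 2000 t — rounding explains the deltas).
Whole-batch sum: Σ batch = 2362 t; loss to ignition Σ batch·LOI = 362.0 t; yield = glass ÷ total batch = 84.67%.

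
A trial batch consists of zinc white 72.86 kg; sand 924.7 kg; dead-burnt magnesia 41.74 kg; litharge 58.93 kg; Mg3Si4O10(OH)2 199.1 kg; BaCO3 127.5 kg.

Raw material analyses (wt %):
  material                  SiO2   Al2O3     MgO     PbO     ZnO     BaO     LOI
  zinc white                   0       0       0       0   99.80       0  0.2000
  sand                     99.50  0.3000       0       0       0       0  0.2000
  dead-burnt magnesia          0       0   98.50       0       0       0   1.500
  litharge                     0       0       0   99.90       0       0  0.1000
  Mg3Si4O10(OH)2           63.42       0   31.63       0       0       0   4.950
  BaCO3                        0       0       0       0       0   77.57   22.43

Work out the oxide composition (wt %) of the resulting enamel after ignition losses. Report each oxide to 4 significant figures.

Glass mass = 1384 kg (batch 1425 − LOI 41.13).
Composition: SiO2 75.62%, Al2O3 0.2005%, MgO 7.523%, PbO 4.255%, ZnO 5.255%, BaO 7.148%

Working values are displayed rounded off to 4 significant figures alongside each step; every computation holds full float precision from first step to last. Each reported number is rounded just once. All derived quantities, which include yield, totals, LOI, glass mass, six oxide percentages, are recomputed in full precision, as they appear in the problem or answer text, from the weighed amounts on 1384 kg of glass.
What the batch supplies per oxide:
  SiO2: 924.7·0.9950 + 199.1·0.6342 = 1046 kg
  Al2O3: 924.7·0.003000 = 2.774 kg
  MgO: 41.74·0.9850 + 199.1·0.3163 = 104.1 kg
  PbO: 58.93·0.9990 = 58.87 kg
  ZnO: 72.86·0.9980 = 72.71 kg
  BaO: 127.5·0.7757 = 98.90 kg
LOI: 72.86·0.002000 + 924.7·0.002000 + 41.74·0.01500 + 58.93·0.001000 + 199.1·0.04950 + 127.5·0.2243 = 41.13 kg
Resulting glass, batch − LOI: 1425 − 41.13 = 1384 kg (the oxide masses sum to this)
oxide / glass × 100 gives the wt %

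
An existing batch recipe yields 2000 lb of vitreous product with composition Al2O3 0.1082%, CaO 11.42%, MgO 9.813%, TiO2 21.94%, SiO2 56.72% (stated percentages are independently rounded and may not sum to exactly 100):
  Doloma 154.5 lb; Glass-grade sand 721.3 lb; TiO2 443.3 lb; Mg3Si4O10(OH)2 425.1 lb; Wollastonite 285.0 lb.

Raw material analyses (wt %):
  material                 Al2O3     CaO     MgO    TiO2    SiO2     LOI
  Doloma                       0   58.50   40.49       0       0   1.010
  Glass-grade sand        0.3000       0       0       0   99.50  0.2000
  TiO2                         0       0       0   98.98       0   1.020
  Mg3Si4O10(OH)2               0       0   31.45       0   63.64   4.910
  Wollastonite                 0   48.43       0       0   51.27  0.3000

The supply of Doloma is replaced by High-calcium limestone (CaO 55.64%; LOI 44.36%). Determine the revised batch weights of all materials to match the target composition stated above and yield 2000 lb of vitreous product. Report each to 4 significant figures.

Revised batch per 2000 lb vitreous product:
  High-calcium limestone: 377.3 lb
  Glass-grade sand: 721.3 lb
  TiO2: 443.3 lb
  Mg3Si4O10(OH)2: 624.0 lb
  Wollastonite: 38.10 lb
Total batch = 2204 lb; LOI loss = 204.1 lb

Each numeric step keeps exact precision through the solve — intermediates are shown, with 4-significant-figure rounding, in the working; a single rounding yields each reported number. Derived quantities are recomputed in full precision (the yield, ignition loss, net glass mass, the totals, the five compositions) from the weighed amounts at 2000 lb of glass as quoted within the problem or answer text.
Oxide-by-oxide targets in 2000 lb vitreous product:
  Al2O3: 0.1082% × 2000 = 2.164 lb
  CaO: 11.42% × 2000 = 228.4 lb
  MgO: 9.813% × 2000 = 196.3 lb
  TiO2: 21.94% × 2000 = 438.8 lb
  SiO2: 56.72% × 2000 = 1134 lb
Mass-balance tally per oxide from the weights as reported, on the stated basis (sum by sum, the targets are met exact up to rounding of places):
  Al2O3: 721.3·0.003000 = 2.164 lb (target 2.164 lb)
  CaO: 377.3·0.5564 + 38.10·0.4843 = 228.4 lb (target 228.4 lb)
  MgO: 624.0·0.3145 = 196.2 lb (target 196.3 lb)
  TiO2: 443.3·0.9898 = 438.8 lb (target 438.8 lb)
  SiO2: 721.3·0.9950 + 624.0·0.6364 + 38.10·0.5127 = 1134 lb (target 1134 lb)
Auditing the glass mass value: total batch − LOI = 2000 lb (the Σ of target masses is 2000 lb; against the stated basis, 2000 lb — gaps are rounding artifacts).
Adding the batch up: Σ batch = 2204 lb; LOI loss = Σ batch·LOI = 204.1 lb; yield = glass ÷ total batch = 90.74%.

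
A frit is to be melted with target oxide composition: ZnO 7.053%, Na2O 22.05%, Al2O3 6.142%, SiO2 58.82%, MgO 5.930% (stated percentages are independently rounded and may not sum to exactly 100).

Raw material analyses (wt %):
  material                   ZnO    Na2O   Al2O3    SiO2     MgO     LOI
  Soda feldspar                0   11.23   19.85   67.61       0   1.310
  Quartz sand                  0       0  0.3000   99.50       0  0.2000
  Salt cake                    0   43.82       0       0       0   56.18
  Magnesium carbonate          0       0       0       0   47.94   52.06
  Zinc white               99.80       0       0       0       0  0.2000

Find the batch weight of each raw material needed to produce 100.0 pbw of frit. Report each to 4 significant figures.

All arithmetic carries exact precision through every step — the intermediate values are shown rounded to four significant figures on the page — exactly one rounding goes into each reported result — all derived quantities are computed at exact precision (net glass mass, ignition loss, the five compositions, yield, the totals) from the batch weights per 100.0 pbw of glass as quoted within the problem or answer text.
Oxide-by-oxide targets in 100.0 pbw frit:
  ZnO: 7.053% × 100.0 = 7.053 pbw
  Na2O: 22.05% × 100.0 = 22.05 pbw
  Al2O3: 6.142% × 100.0 = 6.142 pbw
  SiO2: 58.82% × 100.0 = 58.82 pbw
  MgO: 5.930% × 100.0 = 5.930 pbw
Oxide-by-oxide audit working from each reported weight, relative to the basis at hand (each sum matches its target mass modulo rounding of the values):
  ZnO: 7.067·0.9980 = 7.053 pbw (target 7.053 pbw)
  Na2O: 30.36·0.1123 + 42.54·0.4382 = 22.05 pbw (target 22.05 pbw)
  Al2O3: 30.36·0.1985 + 38.49·0.003000 = 6.142 pbw (target 6.142 pbw)
  SiO2: 30.36·0.6761 + 38.49·0.9950 = 58.82 pbw (target 58.82 pbw)
  MgO: 12.37·0.4794 = 5.930 pbw (target 5.930 pbw)
Glass-mass closure: total charge less LOI = 100.0 pbw (per-oxide target masses sum to 100.0 pbw; against the stated basis, 100.0 pbw — differing by rounding only).
Whole-batch sum: Σ batch = 130.8 pbw; ignition loss, Σ(batch × LOI) = 30.83 pbw; yield: glass divided by total = 76.44%.

Batch per 100.0 pbw frit:
  Soda feldspar: 30.36 pbw
  Quartz sand: 38.49 pbw
  Salt cake: 42.54 pbw
  Magnesium carbonate: 12.37 pbw
  Zinc white: 7.067 pbw
Total batch = 130.8 pbw; LOI loss = 30.83 pbw; yield = 76.44%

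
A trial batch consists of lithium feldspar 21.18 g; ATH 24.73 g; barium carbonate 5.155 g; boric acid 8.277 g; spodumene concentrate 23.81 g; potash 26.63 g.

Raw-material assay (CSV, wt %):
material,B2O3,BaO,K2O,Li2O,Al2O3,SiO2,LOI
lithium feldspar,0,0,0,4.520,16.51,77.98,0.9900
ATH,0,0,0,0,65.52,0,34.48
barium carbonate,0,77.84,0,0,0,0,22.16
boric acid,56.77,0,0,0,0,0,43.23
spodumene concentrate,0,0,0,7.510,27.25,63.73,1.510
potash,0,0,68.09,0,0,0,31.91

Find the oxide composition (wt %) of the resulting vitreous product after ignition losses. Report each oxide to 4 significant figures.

Mid-chain values appear, rounded to 4 significant digits, across the worked steps. All arithmetic carries full precision through every step — exactly one rounding goes into each reported figure; all derived quantities, including glass mass, yield, LOI, the totals, six oxide percentages, are carried using the weight values at 87.47 g of glass at full precision, as given in question or answer.
Mass of each oxide from the mix:
  B2O3: 8.277·0.5677 = 4.699 g
  BaO: 5.155·0.7784 = 4.013 g
  K2O: 26.63·0.6809 = 18.13 g
  Li2O: 21.18·0.04520 + 23.81·0.07510 = 2.745 g
  Al2O3: 21.18·0.1651 + 24.73·0.6552 + 23.81·0.2725 = 26.19 g
  SiO2: 21.18·0.7798 + 23.81·0.6373 = 31.69 g
LOI: 21.18·0.009900 + 24.73·0.3448 + 5.155·0.2216 + 8.277·0.4323 + 23.81·0.01510 + 26.63·0.3191 = 22.31 g
batch − LOI leaves glass = 109.8 − 22.31 = 87.47 g (matching Σ of the oxides)
each wt % is 100 × oxide ÷ glass

Glass mass = 87.47 g (batch 109.8 − LOI 22.31).
Composition: B2O3 5.372%, BaO 4.588%, K2O 20.73%, Li2O 3.139%, Al2O3 29.94%, SiO2 36.23%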